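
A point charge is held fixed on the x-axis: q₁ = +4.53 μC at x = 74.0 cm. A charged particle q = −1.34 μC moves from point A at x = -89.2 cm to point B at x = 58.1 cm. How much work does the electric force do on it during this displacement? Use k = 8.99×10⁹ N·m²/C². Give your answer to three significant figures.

0.310 J

The work done by the electric force is W_field = −ΔU = −q(V_B − V_A) = q(V_A − V_B).
At A: distance to the source charge is 1.63 m; V_A = kq₁/r = 2.50×10⁴ V.
At B: distance to the source charge is 0.159 m; V_B = kq₁/r = 2.56×10⁵ V.
ΔV = V_B − V_A = 2.31×10⁵ V.
W_field = −qΔV = −(-1.34×10⁻⁶ C)(2.31×10⁵ V) = 0.310 J.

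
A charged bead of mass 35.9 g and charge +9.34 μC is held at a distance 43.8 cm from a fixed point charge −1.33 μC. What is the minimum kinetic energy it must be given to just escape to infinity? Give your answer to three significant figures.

0.255 J

To just escape, total mechanical energy must reach zero at infinity: ½mv²_min + U = 0, so ½mv²_min = −U = |kQq|/r.
|U| = |kQq|/r = (8.99×10⁹ N·m²/C²)(1.33×10⁻⁶)(9.34×10⁻⁶)/(0.438) = 0.255 J.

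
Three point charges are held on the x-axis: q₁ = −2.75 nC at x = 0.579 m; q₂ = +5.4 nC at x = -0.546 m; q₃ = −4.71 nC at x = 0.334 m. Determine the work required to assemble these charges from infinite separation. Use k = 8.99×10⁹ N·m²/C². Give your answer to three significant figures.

9.68×10⁻⁸ J

The assembly work is the sum of pairwise potential energies, U = Σ_{i<j} kqᵢqⱼ/rᵢⱼ.
Pair separations: r₁₂ = 1.12 m, r₁₃ = 0.245 m, r₂₃ = 0.880 m.
U = (-1.19×10⁻⁷) + (4.75×10⁻⁷) + (-2.60×10⁻⁷) = 9.68×10⁻⁸ J.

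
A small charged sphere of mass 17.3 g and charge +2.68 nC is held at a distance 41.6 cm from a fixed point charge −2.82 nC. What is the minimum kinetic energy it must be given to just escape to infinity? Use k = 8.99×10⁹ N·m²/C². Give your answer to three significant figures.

To just escape, total mechanical energy must reach zero at infinity: ½mv²_min + U = 0, so ½mv²_min = −U = |kQq|/r.
|U| = |kQq|/r = (8.99×10⁹ N·m²/C²)(2.82×10⁻⁹)(2.68×10⁻⁹)/(0.416) = 1.63×10⁻⁷ J.

1.63×10⁻⁷ J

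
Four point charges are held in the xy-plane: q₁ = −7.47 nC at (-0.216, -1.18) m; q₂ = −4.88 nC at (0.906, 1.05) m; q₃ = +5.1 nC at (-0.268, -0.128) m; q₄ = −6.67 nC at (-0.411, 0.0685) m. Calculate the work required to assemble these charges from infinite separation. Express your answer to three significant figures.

The assembly work is the sum of pairwise potential energies, U = Σ_{i<j} kqᵢqⱼ/rᵢⱼ.
Pair separations: r₁₂ = 2.50 m, r₁₃ = 1.05 m, r₁₄ = 1.26 m, r₂₃ = 1.66 m, r₂₄ = 1.64 m, r₃₄ = 0.243 m.
Summing all 6 pair terms gives U = -1.05×10⁻⁶ J.

-1.05×10⁻⁶ J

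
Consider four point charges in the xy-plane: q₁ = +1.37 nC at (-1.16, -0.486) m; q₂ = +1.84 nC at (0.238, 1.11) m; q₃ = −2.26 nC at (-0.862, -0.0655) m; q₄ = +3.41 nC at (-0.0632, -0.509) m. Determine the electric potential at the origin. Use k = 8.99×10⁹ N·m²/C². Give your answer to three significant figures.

Electric potential is a scalar, so the contributions from each charge add algebraically: V = Σ kqᵢ/rᵢ.
Distances from the field point to each charge: r₁ = 1.26 m, r₂ = 1.14 m, r₃ = 0.864 m, r₄ = 0.513 m.
V = k[(1.37×10⁻⁹)/(1.26) + (1.84×10⁻⁹)/(1.14) + (-2.26×10⁻⁹)/(0.864) + (3.41×10⁻⁹)/(0.513)] = 60.6 V.

60.6 V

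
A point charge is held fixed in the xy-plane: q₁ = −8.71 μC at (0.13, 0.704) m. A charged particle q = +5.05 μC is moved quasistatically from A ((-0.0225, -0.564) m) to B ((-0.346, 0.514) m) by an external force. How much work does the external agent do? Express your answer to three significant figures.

For quasistatic motion the external work equals the change in potential energy: W_ext = qΔV = q(V_B − V_A).
At A: distance to the source charge is 1.28 m; V_A = kq₁/r = -6.13×10⁴ V.
At B: distance to the source charge is 0.513 m; V_B = kq₁/r = -1.53×10⁵ V.
ΔV = V_B − V_A = -9.15×10⁴ V.
W_ext = qΔV = (5.05×10⁻⁶ C)(-9.15×10⁴ V) = -0.462 J.

-0.462 J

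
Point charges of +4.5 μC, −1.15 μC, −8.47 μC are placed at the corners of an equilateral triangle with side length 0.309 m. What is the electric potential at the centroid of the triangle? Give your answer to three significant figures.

-2.58×10⁵ V

Electric potential is a scalar, so the contributions from each charge add algebraically: V = Σ kqᵢ/rᵢ.
The distance from each vertex to the centroid is a/√3 = 0.178 m.
V = k[(4.50×10⁻⁶)/(0.178) + (-1.15×10⁻⁶)/(0.178) + (-8.47×10⁻⁶)/(0.178)] = -2.58×10⁵ V.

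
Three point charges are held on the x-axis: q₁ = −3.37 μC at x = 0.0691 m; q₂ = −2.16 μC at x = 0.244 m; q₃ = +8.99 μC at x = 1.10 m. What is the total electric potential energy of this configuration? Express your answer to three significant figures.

-0.0940 J

The assembly work is the sum of pairwise potential energies, U = Σ_{i<j} kqᵢqⱼ/rᵢⱼ.
Pair separations: r₁₂ = 0.175 m, r₁₃ = 1.03 m, r₂₃ = 0.856 m.
U = (0.374) + (-0.264) + (-0.204) = -0.0940 J.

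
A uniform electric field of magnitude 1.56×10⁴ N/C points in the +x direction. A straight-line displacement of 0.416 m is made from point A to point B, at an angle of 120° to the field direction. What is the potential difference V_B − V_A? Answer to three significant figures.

Only the component of displacement along E changes the potential: ΔV = −E·d·cosθ.
ΔV = −(1.56×10⁴ V/m)(0.416 m)cos120° = 3240 V.

3240 V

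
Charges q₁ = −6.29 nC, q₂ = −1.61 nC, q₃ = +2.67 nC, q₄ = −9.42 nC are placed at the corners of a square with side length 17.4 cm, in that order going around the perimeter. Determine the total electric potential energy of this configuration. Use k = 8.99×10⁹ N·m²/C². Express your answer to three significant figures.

2.00×10⁻⁶ J

The work to assemble the configuration equals its total potential energy, U = Σ kqᵢqⱼ/rᵢⱼ over all pairs.
The four side pairs have separation 0.174 m and the two diagonal pairs 0.246 m.
Summing all 6 pair terms gives U = 2.00×10⁻⁶ J.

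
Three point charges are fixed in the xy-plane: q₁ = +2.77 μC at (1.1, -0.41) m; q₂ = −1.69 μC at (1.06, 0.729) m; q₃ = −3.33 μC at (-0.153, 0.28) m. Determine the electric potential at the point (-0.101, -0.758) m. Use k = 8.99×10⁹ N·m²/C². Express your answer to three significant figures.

The total potential is the scalar sum of each charge's contribution, V = Σ kqᵢ/rᵢ.
Distances from the field point to each charge: r₁ = 1.25 m, r₂ = 1.89 m, r₃ = 1.04 m.
V = k[(2.77×10⁻⁶)/(1.25) + (-1.69×10⁻⁶)/(1.89) + (-3.33×10⁻⁶)/(1.04)] = -1.69×10⁴ V.

-1.69×10⁴ V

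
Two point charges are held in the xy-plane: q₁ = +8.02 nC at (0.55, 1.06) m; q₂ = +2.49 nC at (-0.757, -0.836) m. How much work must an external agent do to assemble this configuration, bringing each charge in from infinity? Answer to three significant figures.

7.80×10⁻⁸ J

The work to assemble the configuration equals its total potential energy, U = Σ kqᵢqⱼ/rᵢⱼ over all pairs.
Pair separations: r₁₂ = 2.30 m.
U = (7.80×10⁻⁸) = 7.80×10⁻⁸ J.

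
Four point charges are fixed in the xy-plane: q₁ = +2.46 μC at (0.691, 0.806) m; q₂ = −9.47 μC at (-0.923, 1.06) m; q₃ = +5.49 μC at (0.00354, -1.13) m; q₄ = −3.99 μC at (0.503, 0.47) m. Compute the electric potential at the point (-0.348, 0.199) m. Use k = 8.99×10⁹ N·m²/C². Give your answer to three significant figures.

-6.81×10⁴ V

The total potential is the scalar sum of each charge's contribution, V = Σ kqᵢ/rᵢ.
Distances from the field point to each charge: r₁ = 1.20 m, r₂ = 1.04 m, r₃ = 1.37 m, r₄ = 0.893 m.
V = k[(2.46×10⁻⁶)/(1.20) + (-9.47×10⁻⁶)/(1.04) + (5.49×10⁻⁶)/(1.37) + (-3.99×10⁻⁶)/(0.893)] = -6.81×10⁴ V.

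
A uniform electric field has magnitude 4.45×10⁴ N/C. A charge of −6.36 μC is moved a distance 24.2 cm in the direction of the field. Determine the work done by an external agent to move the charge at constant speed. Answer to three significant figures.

0.0685 J

The potential change for a displacement 24.2 cm in the direction of the field is ΔV = −Ed = -1.08×10⁴ V.
W_ext = qΔV = 0.0685 J.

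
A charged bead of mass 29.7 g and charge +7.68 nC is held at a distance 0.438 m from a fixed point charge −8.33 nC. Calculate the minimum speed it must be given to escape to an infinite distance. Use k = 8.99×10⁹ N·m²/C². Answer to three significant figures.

To just escape, total mechanical energy must reach zero at infinity: ½mv²_min + U = 0, so ½mv²_min = −U = |kQq|/r.
|U| = |kQq|/r = (8.99×10⁹ N·m²/C²)(8.33×10⁻⁹)(7.68×10⁻⁹)/(0.438) = 1.31×10⁻⁶ J.
v_min = √(2|U|/m) = √(2·1.31×10⁻⁶/0.0297) = 9.40×10⁻³ m/s.

9.40×10⁻³ m/s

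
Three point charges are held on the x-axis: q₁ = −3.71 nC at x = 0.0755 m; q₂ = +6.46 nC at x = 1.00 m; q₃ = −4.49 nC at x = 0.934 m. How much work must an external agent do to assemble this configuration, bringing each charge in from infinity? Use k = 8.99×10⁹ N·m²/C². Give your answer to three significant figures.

The work to assemble the configuration equals its total potential energy, U = Σ kqᵢqⱼ/rᵢⱼ over all pairs.
Pair separations: r₁₂ = 0.924 m, r₁₃ = 0.859 m, r₂₃ = 0.0660 m.
U = (-2.33×10⁻⁷) + (1.74×10⁻⁷) + (-3.95×10⁻⁶) = -4.01×10⁻⁶ J.

-4.01×10⁻⁶ J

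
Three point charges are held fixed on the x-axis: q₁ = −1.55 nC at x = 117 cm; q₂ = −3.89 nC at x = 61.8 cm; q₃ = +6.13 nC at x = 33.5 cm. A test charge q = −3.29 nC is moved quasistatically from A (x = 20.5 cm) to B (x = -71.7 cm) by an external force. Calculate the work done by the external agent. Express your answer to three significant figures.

For quasistatic motion the external work equals the change in potential energy: W_ext = qΔV = q(V_B − V_A).
At A: distances to the source charges are 0.965 m, 0.413 m, 0.130 m; V_A = Σ kqᵢ/rᵢ = 325 V.
At B: distances to the source charges are 1.89 m, 1.33 m, 1.05 m; V_B = Σ kqᵢ/rᵢ = 18.8 V.
ΔV = V_B − V_A = -306 V.
W_ext = qΔV = (-3.29×10⁻⁹ C)(-306 V) = 1.01×10⁻⁶ J.

1.01×10⁻⁶ J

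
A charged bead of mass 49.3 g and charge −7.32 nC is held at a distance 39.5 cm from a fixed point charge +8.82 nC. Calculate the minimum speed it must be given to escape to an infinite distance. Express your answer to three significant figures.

7.72×10⁻³ m/s

To just escape, total mechanical energy must reach zero at infinity: ½mv²_min + U = 0, so ½mv²_min = −U = |kQq|/r.
|U| = |kQq|/r = (8.99×10⁹ N·m²/C²)(8.82×10⁻⁹)(7.32×10⁻⁹)/(0.395) = 1.47×10⁻⁶ J.
v_min = √(2|U|/m) = √(2·1.47×10⁻⁶/0.0493) = 7.72×10⁻³ m/s.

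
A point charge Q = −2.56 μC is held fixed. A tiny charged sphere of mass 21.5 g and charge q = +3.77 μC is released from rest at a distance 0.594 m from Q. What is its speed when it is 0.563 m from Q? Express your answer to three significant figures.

0.865 m/s

Only the electrostatic force acts, so mechanical energy is conserved: ½mv² = U₁ − U₂ = kQq(1/r₁ − 1/r₂).
U₁ − U₂ = (8.99×10⁹ N·m²/C²)(-2.56×10⁻⁶ C)(3.77×10⁻⁶ C)(1/0.594 − 1/0.563) = 8.04×10⁻³ J.
v = √(2·8.04×10⁻³/0.0215) = 0.865 m/s.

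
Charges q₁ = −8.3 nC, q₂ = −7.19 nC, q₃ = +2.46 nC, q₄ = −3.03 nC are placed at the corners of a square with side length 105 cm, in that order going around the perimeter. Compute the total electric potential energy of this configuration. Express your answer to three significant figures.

5.19×10⁻⁷ J

The assembly work is the sum of pairwise potential energies, U = Σ_{i<j} kqᵢqⱼ/rᵢⱼ.
The four side pairs have separation 1.05 m and the two diagonal pairs 1.48 m.
Summing all 6 pair terms gives U = 5.19×10⁻⁷ J.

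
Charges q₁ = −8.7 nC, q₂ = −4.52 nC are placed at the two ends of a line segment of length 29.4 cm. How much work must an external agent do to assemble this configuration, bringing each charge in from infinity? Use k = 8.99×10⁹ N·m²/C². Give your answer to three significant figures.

1.20×10⁻⁶ J

The assembly work is the sum of pairwise potential energies, U = Σ_{i<j} kqᵢqⱼ/rᵢⱼ.
The separation is r = 0.294 m.
U = (1.20×10⁻⁶) = 1.20×10⁻⁶ J.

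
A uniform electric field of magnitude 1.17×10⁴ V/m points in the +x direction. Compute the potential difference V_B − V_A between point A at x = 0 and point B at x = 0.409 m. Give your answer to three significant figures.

-4790 V

In a uniform field, potential decreases in the direction of E: V_B − V_A = −E·Δx.
V_B − V_A = −(1.17×10⁴ V/m)(0.409 m) = -4790 V.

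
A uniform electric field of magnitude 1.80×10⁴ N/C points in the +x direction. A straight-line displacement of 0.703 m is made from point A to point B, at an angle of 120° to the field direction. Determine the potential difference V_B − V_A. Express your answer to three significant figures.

6330 V

Only the component of displacement along E changes the potential: ΔV = −E·d·cosθ.
ΔV = −(1.80×10⁴ V/m)(0.703 m)cos120° = 6330 V.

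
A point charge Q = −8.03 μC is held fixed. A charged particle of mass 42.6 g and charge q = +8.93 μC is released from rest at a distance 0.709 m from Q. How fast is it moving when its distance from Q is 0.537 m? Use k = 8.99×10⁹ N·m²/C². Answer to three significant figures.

3.70 m/s

Only the electrostatic force acts, so mechanical energy is conserved: ½mv² = U₁ − U₂ = kQq(1/r₁ − 1/r₂).
U₁ − U₂ = (8.99×10⁹ N·m²/C²)(-8.03×10⁻⁶ C)(8.93×10⁻⁶ C)(1/0.709 − 1/0.537) = 0.291 J.
v = √(2·0.291/0.0426) = 3.70 m/s.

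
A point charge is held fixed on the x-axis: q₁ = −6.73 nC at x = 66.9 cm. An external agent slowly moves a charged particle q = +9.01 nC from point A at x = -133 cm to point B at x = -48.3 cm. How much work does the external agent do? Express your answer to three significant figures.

-2.01×10⁻⁷ J

For quasistatic motion the external work equals the change in potential energy: W_ext = qΔV = q(V_B − V_A).
At A: distance to the source charge is 2.00 m; V_A = kq₁/r = -30.3 V.
At B: distance to the source charge is 1.15 m; V_B = kq₁/r = -52.5 V.
ΔV = V_B − V_A = -22.3 V.
W_ext = qΔV = (9.01×10⁻⁹ C)(-22.3 V) = -2.01×10⁻⁷ J.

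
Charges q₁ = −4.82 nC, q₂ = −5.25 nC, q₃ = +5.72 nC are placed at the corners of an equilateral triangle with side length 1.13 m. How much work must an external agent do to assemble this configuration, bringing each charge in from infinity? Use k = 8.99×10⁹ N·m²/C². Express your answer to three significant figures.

The work to assemble the configuration equals its total potential energy, U = Σ kqᵢqⱼ/rᵢⱼ over all pairs.
All three pair separations equal the side length, 1.13 m.
U = (2.01×10⁻⁷) + (-2.19×10⁻⁷) + (-2.39×10⁻⁷) = -2.57×10⁻⁷ J.

-2.57×10⁻⁷ J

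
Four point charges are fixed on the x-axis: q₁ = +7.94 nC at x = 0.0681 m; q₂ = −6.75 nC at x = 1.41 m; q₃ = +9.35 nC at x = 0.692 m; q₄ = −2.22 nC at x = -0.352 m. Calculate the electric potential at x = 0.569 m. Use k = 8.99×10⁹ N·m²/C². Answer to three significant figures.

Electric potential is a scalar, so the contributions from each charge add algebraically: V = Σ kqᵢ/rᵢ.
Distances from the field point to each charge: r₁ = 0.501 m, r₂ = 0.841 m, r₃ = 0.123 m, r₄ = 0.921 m.
V = k[(7.94×10⁻⁹)/(0.501) + (-6.75×10⁻⁹)/(0.841) + (9.35×10⁻⁹)/(0.123) + (-2.22×10⁻⁹)/(0.921)] = 732 V.

732 V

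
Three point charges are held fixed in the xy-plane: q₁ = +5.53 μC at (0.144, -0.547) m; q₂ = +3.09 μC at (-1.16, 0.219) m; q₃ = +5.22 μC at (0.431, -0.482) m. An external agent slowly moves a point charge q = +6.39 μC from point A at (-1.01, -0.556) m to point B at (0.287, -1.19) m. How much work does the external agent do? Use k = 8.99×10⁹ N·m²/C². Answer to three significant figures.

0.277 J

For quasistatic motion the external work equals the change in potential energy: W_ext = qΔV = q(V_B − V_A).
At A: distances to the source charges are 1.15 m, 0.789 m, 1.44 m; V_A = Σ kqᵢ/rᵢ = 1.11×10⁵ V.
At B: distances to the source charges are 0.659 m, 2.02 m, 0.722 m; V_B = Σ kqᵢ/rᵢ = 1.54×10⁵ V.
ΔV = V_B − V_A = 4.34×10⁴ V.
W_ext = qΔV = (6.39×10⁻⁶ C)(4.34×10⁴ V) = 0.277 J.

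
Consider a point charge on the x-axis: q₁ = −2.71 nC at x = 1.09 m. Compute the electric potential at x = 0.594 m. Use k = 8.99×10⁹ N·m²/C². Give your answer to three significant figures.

The total potential is the scalar sum of each charge's contribution, V = Σ kqᵢ/rᵢ.
V = k[(-2.71×10⁻⁹)/(0.496)] = -49.1 V.

-49.1 V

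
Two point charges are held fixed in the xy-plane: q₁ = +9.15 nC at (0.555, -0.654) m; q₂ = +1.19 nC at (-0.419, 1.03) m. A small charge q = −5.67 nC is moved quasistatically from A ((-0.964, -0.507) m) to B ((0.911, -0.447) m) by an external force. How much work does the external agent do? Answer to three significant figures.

-8.20×10⁻⁷ J

For quasistatic motion the external work equals the change in potential energy: W_ext = qΔV = q(V_B − V_A).
At A: distances to the source charges are 1.53 m, 1.63 m; V_A = Σ kqᵢ/rᵢ = 60.5 V.
At B: distances to the source charges are 0.412 m, 1.99 m; V_B = Σ kqᵢ/rᵢ = 205 V.
ΔV = V_B − V_A = 145 V.
W_ext = qΔV = (-5.67×10⁻⁹ C)(145 V) = -8.20×10⁻⁷ J.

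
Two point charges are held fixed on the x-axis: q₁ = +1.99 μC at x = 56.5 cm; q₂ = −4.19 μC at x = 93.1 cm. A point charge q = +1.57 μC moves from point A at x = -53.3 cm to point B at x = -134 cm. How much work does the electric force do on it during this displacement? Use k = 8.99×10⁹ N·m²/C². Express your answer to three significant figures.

The work done by the electric force is W_field = −ΔU = −q(V_B − V_A) = q(V_A − V_B).
At A: distances to the source charges are 1.10 m, 1.46 m; V_A = Σ kqᵢ/rᵢ = -9440 V.
At B: distances to the source charges are 1.91 m, 2.27 m; V_B = Σ kqᵢ/rᵢ = -7200 V.
ΔV = V_B − V_A = 2240 V.
W_field = −qΔV = −(1.57×10⁻⁶ C)(2240 V) = -3.52×10⁻³ J.

-3.52×10⁻³ J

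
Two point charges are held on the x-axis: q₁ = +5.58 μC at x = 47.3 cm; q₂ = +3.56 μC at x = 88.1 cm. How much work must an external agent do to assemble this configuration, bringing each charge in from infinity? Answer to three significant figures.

0.438 J

The work to assemble the configuration equals its total potential energy, U = Σ kqᵢqⱼ/rᵢⱼ over all pairs.
Pair separations: r₁₂ = 0.408 m.
U = (0.438) = 0.438 J.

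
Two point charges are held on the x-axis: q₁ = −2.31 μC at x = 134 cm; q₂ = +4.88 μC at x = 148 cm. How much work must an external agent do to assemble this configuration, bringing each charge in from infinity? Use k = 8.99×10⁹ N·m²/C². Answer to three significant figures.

-0.724 J

The assembly work is the sum of pairwise potential energies, U = Σ_{i<j} kqᵢqⱼ/rᵢⱼ.
Pair separations: r₁₂ = 0.140 m.
U = (-0.724) = -0.724 J.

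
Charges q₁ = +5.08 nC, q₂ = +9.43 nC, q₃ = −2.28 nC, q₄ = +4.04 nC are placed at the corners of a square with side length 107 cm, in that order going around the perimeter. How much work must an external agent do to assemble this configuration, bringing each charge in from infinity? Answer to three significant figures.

4.74×10⁻⁷ J

The assembly work is the sum of pairwise potential energies, U = Σ_{i<j} kqᵢqⱼ/rᵢⱼ.
The four side pairs have separation 1.07 m and the two diagonal pairs 1.51 m.
Summing all 6 pair terms gives U = 4.74×10⁻⁷ J.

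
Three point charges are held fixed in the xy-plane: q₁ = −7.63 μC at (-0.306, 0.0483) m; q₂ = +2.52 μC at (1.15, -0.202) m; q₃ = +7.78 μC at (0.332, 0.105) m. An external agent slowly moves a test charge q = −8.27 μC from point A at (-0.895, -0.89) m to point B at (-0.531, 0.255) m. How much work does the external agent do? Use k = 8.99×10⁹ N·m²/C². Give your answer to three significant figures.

1.03 J

For quasistatic motion the external work equals the change in potential energy: W_ext = qΔV = q(V_B − V_A).
At A: distances to the source charges are 1.11 m, 2.16 m, 1.58 m; V_A = Σ kqᵢ/rᵢ = -7140 V.
At B: distances to the source charges are 0.306 m, 1.74 m, 0.876 m; V_B = Σ kqᵢ/rᵢ = -1.32×10⁵ V.
ΔV = V_B − V_A = -1.25×10⁵ V.
W_ext = qΔV = (-8.27×10⁻⁶ C)(-1.25×10⁵ V) = 1.03 J.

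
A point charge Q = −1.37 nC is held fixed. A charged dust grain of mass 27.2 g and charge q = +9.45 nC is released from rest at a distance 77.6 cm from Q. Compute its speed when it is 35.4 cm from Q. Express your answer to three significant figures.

Only the electrostatic force acts, so mechanical energy is conserved: ½mv² = U₁ − U₂ = kQq(1/r₁ − 1/r₂).
U₁ − U₂ = (8.99×10⁹ N·m²/C²)(-1.37×10⁻⁹ C)(9.45×10⁻⁹ C)(1/0.776 − 1/0.354) = 1.79×10⁻⁷ J.
v = √(2·1.79×10⁻⁷/0.0272) = 3.63×10⁻³ m/s.

3.63×10⁻³ m/s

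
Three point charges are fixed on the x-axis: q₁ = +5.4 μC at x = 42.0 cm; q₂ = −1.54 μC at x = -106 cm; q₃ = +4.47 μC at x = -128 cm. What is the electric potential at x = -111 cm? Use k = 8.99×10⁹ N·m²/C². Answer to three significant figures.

Electric potential is a scalar, so the contributions from each charge add algebraically: V = Σ kqᵢ/rᵢ.
Distances from the field point to each charge: r₁ = 1.53 m, r₂ = 0.0500 m, r₃ = 0.170 m.
V = k[(5.40×10⁻⁶)/(1.53) + (-1.54×10⁻⁶)/(0.0500) + (4.47×10⁻⁶)/(0.170)] = -8780 V.

-8780 V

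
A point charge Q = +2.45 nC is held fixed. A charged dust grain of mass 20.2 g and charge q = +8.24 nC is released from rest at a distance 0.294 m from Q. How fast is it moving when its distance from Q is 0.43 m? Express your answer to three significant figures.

4.40×10⁻³ m/s

Only the electrostatic force acts, so mechanical energy is conserved: ½mv² = U₁ − U₂ = kQq(1/r₁ − 1/r₂).
U₁ − U₂ = (8.99×10⁹ N·m²/C²)(2.45×10⁻⁹ C)(8.24×10⁻⁹ C)(1/0.294 − 1/0.430) = 1.95×10⁻⁷ J.
v = √(2·1.95×10⁻⁷/0.0202) = 4.40×10⁻³ m/s.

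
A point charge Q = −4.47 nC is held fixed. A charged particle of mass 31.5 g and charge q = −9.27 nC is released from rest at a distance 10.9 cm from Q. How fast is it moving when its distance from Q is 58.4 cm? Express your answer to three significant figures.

Only the electrostatic force acts, so mechanical energy is conserved: ½mv² = U₁ − U₂ = kQq(1/r₁ − 1/r₂).
U₁ − U₂ = (8.99×10⁹ N·m²/C²)(-4.47×10⁻⁹ C)(-9.27×10⁻⁹ C)(1/0.109 − 1/0.584) = 2.78×10⁻⁶ J.
v = √(2·2.78×10⁻⁶/0.0315) = 0.0133 m/s.

0.0133 m/s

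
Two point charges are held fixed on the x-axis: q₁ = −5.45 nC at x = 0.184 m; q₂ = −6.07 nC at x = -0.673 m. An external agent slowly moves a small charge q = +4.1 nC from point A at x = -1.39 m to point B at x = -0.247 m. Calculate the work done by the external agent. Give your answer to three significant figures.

For quasistatic motion the external work equals the change in potential energy: W_ext = qΔV = q(V_B − V_A).
At A: distances to the source charges are 1.57 m, 0.717 m; V_A = Σ kqᵢ/rᵢ = -107 V.
At B: distances to the source charges are 0.431 m, 0.426 m; V_B = Σ kqᵢ/rᵢ = -242 V.
ΔV = V_B − V_A = -135 V.
W_ext = qΔV = (4.10×10⁻⁹ C)(-135 V) = -5.52×10⁻⁷ J.

-5.52×10⁻⁷ J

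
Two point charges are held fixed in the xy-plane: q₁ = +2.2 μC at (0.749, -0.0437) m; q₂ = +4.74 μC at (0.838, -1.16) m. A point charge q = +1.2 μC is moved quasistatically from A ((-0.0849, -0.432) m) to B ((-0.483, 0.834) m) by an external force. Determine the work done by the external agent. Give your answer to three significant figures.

For quasistatic motion the external work equals the change in potential energy: W_ext = qΔV = q(V_B − V_A).
At A: distances to the source charges are 0.920 m, 1.18 m; V_A = Σ kqᵢ/rᵢ = 5.78×10⁴ V.
At B: distances to the source charges are 1.51 m, 2.39 m; V_B = Σ kqᵢ/rᵢ = 3.09×10⁴ V.
ΔV = V_B − V_A = -2.69×10⁴ V.
W_ext = qΔV = (1.20×10⁻⁶ C)(-2.69×10⁴ V) = -0.0322 J.

-0.0322 J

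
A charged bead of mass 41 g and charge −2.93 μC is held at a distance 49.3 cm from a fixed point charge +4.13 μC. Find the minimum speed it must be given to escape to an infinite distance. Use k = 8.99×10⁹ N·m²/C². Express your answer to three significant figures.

3.28 m/s

To just escape, total mechanical energy must reach zero at infinity: ½mv²_min + U = 0, so ½mv²_min = −U = |kQq|/r.
|U| = |kQq|/r = (8.99×10⁹ N·m²/C²)(4.13×10⁻⁶)(2.93×10⁻⁶)/(0.493) = 0.221 J.
v_min = √(2|U|/m) = √(2·0.221/0.0410) = 3.28 m/s.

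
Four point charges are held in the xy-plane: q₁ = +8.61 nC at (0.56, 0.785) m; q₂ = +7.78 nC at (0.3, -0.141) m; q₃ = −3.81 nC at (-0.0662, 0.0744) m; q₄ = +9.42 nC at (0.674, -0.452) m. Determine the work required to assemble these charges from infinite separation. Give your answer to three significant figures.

The assembly work is the sum of pairwise potential energies, U = Σ_{i<j} kqᵢqⱼ/rᵢⱼ.
Pair separations: r₁₂ = 0.962 m, r₁₃ = 0.947 m, r₁₄ = 1.24 m, r₂₃ = 0.425 m, r₂₄ = 0.486 m, r₃₄ = 0.908 m.
Summing all 6 pair terms gives U = 1.27×10⁻⁶ J.

1.27×10⁻⁶ J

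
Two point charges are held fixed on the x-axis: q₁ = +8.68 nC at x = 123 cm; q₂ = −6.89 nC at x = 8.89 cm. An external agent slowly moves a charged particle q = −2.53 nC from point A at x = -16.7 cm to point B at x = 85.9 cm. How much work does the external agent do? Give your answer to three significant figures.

For quasistatic motion the external work equals the change in potential energy: W_ext = qΔV = q(V_B − V_A).
At A: distances to the source charges are 1.40 m, 0.256 m; V_A = Σ kqᵢ/rᵢ = -186 V.
At B: distances to the source charges are 0.371 m, 0.770 m; V_B = Σ kqᵢ/rᵢ = 130 V.
ΔV = V_B − V_A = 316 V.
W_ext = qΔV = (-2.53×10⁻⁹ C)(316 V) = -8.00×10⁻⁷ J.

-8.00×10⁻⁷ J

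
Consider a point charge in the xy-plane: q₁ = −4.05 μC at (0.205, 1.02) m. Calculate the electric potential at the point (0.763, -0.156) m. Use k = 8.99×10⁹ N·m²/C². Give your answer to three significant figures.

Electric potential is a scalar, so the contributions from each charge add algebraically: V = Σ kqᵢ/rᵢ.
Distances from the field point to each charge: r₁ = 1.30 m.
V = k[(-4.05×10⁻⁶)/(1.30)] = -2.80×10⁴ V.

-2.80×10⁴ V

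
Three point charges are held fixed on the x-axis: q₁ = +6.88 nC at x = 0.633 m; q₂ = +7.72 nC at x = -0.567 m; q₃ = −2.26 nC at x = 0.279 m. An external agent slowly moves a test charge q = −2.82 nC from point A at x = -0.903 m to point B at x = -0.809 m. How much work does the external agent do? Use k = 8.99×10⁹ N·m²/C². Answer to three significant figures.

-2.29×10⁻⁷ J

For quasistatic motion the external work equals the change in potential energy: W_ext = qΔV = q(V_B − V_A).
At A: distances to the source charges are 1.54 m, 0.336 m, 1.18 m; V_A = Σ kqᵢ/rᵢ = 230 V.
At B: distances to the source charges are 1.44 m, 0.242 m, 1.09 m; V_B = Σ kqᵢ/rᵢ = 311 V.
ΔV = V_B − V_A = 81.4 V.
W_ext = qΔV = (-2.82×10⁻⁹ C)(81.4 V) = -2.29×10⁻⁷ J.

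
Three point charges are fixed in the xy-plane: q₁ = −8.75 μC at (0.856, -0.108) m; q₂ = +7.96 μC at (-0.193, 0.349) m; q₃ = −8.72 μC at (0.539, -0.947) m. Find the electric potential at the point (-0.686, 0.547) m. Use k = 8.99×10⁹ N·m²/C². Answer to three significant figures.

4.72×10⁴ V

Electric potential is a scalar, so the contributions from each charge add algebraically: V = Σ kqᵢ/rᵢ.
Distances from the field point to each charge: r₁ = 1.68 m, r₂ = 0.531 m, r₃ = 1.93 m.
V = k[(-8.75×10⁻⁶)/(1.68) + (7.96×10⁻⁶)/(0.531) + (-8.72×10⁻⁶)/(1.93)] = 4.72×10⁴ V.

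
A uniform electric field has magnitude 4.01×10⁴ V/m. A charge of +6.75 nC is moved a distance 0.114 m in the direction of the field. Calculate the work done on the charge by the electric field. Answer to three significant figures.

3.09×10⁻⁵ J

The potential change for a displacement 0.114 m in the direction of the field is ΔV = −Ed = -4570 V.
W_field = −qΔV = 3.09×10⁻⁵ J.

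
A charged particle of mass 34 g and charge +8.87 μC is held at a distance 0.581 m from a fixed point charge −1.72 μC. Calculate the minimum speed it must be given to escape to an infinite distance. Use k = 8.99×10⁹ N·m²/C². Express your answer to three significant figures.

To just escape, total mechanical energy must reach zero at infinity: ½mv²_min + U = 0, so ½mv²_min = −U = |kQq|/r.
|U| = |kQq|/r = (8.99×10⁹ N·m²/C²)(1.72×10⁻⁶)(8.87×10⁻⁶)/(0.581) = 0.236 J.
v_min = √(2|U|/m) = √(2·0.236/0.0340) = 3.73 m/s.

3.73 m/s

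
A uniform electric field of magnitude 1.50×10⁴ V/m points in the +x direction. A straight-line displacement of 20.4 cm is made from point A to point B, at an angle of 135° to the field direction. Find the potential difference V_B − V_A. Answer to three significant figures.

2160 V

Only the component of displacement along E changes the potential: ΔV = −E·d·cosθ.
ΔV = −(1.50×10⁴ V/m)(0.204 m)cos135° = 2160 V.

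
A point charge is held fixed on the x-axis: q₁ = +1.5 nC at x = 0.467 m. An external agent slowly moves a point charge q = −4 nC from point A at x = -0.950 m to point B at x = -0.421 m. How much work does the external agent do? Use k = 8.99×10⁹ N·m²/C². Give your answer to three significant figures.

-2.27×10⁻⁸ J

For quasistatic motion the external work equals the change in potential energy: W_ext = qΔV = q(V_B − V_A).
At A: distance to the source charge is 1.42 m; V_A = kq₁/r = 9.52 V.
At B: distance to the source charge is 0.888 m; V_B = kq₁/r = 15.2 V.
ΔV = V_B − V_A = 5.67 V.
W_ext = qΔV = (-4.00×10⁻⁹ C)(5.67 V) = -2.27×10⁻⁸ J.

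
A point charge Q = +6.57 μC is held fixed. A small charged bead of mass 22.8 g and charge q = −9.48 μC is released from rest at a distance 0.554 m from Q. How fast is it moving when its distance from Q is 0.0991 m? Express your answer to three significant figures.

20.2 m/s

Only the electrostatic force acts, so mechanical energy is conserved: ½mv² = U₁ − U₂ = kQq(1/r₁ − 1/r₂).
U₁ − U₂ = (8.99×10⁹ N·m²/C²)(6.57×10⁻⁶ C)(-9.48×10⁻⁶ C)(1/0.554 − 1/0.0991) = 4.64 J.
v = √(2·4.64/0.0228) = 20.2 m/s.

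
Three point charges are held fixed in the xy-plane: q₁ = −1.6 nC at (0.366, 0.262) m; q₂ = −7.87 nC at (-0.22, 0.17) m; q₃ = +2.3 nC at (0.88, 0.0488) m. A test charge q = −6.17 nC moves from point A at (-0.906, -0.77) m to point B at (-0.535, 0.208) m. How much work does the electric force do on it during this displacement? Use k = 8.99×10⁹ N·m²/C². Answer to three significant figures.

-1.02×10⁻⁶ J

The work done by the electric force is W_field = −ΔU = −q(V_B − V_A) = q(V_A − V_B).
At A: distances to the source charges are 1.64 m, 1.16 m, 1.96 m; V_A = Σ kqᵢ/rᵢ = -59.1 V.
At B: distances to the source charges are 0.903 m, 0.317 m, 1.42 m; V_B = Σ kqᵢ/rᵢ = -224 V.
ΔV = V_B − V_A = -165 V.
W_field = −qΔV = −(-6.17×10⁻⁹ C)(-165 V) = -1.02×10⁻⁶ J.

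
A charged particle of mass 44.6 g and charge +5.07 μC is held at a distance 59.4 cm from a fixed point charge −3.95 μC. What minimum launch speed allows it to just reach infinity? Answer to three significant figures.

To just escape, total mechanical energy must reach zero at infinity: ½mv²_min + U = 0, so ½mv²_min = −U = |kQq|/r.
|U| = |kQq|/r = (8.99×10⁹ N·m²/C²)(3.95×10⁻⁶)(5.07×10⁻⁶)/(0.594) = 0.303 J.
v_min = √(2|U|/m) = √(2·0.303/0.0446) = 3.69 m/s.

3.69 m/s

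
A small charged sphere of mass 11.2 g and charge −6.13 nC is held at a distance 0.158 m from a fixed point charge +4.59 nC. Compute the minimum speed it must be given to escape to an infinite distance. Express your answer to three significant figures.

To just escape, total mechanical energy must reach zero at infinity: ½mv²_min + U = 0, so ½mv²_min = −U = |kQq|/r.
|U| = |kQq|/r = (8.99×10⁹ N·m²/C²)(4.59×10⁻⁹)(6.13×10⁻⁹)/(0.158) = 1.60×10⁻⁶ J.
v_min = √(2|U|/m) = √(2·1.60×10⁻⁶/0.0112) = 0.0169 m/s.

0.0169 m/s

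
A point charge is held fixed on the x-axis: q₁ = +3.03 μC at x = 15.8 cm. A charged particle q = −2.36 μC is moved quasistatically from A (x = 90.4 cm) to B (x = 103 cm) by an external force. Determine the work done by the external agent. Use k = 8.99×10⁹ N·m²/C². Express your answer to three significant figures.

For quasistatic motion the external work equals the change in potential energy: W_ext = qΔV = q(V_B − V_A).
At A: distance to the source charge is 0.746 m; V_A = kq₁/r = 3.65×10⁴ V.
At B: distance to the source charge is 0.872 m; V_B = kq₁/r = 3.12×10⁴ V.
ΔV = V_B − V_A = -5280 V.
W_ext = qΔV = (-2.36×10⁻⁶ C)(-5280 V) = 0.0125 J.

0.0125 J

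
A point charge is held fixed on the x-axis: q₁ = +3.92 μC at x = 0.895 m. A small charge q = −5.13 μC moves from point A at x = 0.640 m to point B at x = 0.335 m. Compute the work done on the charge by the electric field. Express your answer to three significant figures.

The work done by the electric force is W_field = −ΔU = −q(V_B − V_A) = q(V_A − V_B).
At A: distance to the source charge is 0.255 m; V_A = kq₁/r = 1.38×10⁵ V.
At B: distance to the source charge is 0.560 m; V_B = kq₁/r = 6.29×10⁴ V.
ΔV = V_B − V_A = -7.53×10⁴ V.
W_field = −qΔV = −(-5.13×10⁻⁶ C)(-7.53×10⁴ V) = -0.386 J.

-0.386 J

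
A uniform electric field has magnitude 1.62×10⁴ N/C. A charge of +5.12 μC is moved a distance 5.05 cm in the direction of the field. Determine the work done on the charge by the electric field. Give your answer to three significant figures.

4.19×10⁻³ J

The potential change for a displacement 5.05 cm in the direction of the field is ΔV = −Ed = -818 V.
W_field = −qΔV = 4.19×10⁻³ J.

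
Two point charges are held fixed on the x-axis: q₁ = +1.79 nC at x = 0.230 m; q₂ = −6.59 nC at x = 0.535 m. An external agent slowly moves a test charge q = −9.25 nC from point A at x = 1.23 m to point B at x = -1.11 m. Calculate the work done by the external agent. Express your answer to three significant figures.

For quasistatic motion the external work equals the change in potential energy: W_ext = qΔV = q(V_B − V_A).
At A: distances to the source charges are 1.00 m, 0.695 m; V_A = Σ kqᵢ/rᵢ = -69.2 V.
At B: distances to the source charges are 1.34 m, 1.65 m; V_B = Σ kqᵢ/rᵢ = -24.0 V.
ΔV = V_B − V_A = 45.1 V.
W_ext = qΔV = (-9.25×10⁻⁹ C)(45.1 V) = -4.18×10⁻⁷ J.

-4.18×10⁻⁷ J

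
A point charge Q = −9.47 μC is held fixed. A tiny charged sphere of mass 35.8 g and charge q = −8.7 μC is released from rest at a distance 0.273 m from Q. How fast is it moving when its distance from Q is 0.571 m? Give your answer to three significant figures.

8.89 m/s

Only the electrostatic force acts, so mechanical energy is conserved: ½mv² = U₁ − U₂ = kQq(1/r₁ − 1/r₂).
U₁ − U₂ = (8.99×10⁹ N·m²/C²)(-9.47×10⁻⁶ C)(-8.70×10⁻⁶ C)(1/0.273 − 1/0.571) = 1.42 J.
v = √(2·1.42/0.0358) = 8.89 m/s.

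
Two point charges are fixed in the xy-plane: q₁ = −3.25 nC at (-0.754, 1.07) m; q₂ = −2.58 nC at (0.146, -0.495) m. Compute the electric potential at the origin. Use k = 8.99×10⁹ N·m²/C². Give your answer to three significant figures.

Electric potential is a scalar, so the contributions from each charge add algebraically: V = Σ kqᵢ/rᵢ.
Distances from the field point to each charge: r₁ = 1.31 m, r₂ = 0.516 m.
V = k[(-3.25×10⁻⁹)/(1.31) + (-2.58×10⁻⁹)/(0.516)] = -67.3 V.

-67.3 V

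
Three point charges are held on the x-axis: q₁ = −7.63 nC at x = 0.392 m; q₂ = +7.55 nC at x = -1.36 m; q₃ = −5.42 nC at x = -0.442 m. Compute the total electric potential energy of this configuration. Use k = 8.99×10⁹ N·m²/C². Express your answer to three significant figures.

The work to assemble the configuration equals its total potential energy, U = Σ kqᵢqⱼ/rᵢⱼ over all pairs.
Pair separations: r₁₂ = 1.75 m, r₁₃ = 0.834 m, r₂₃ = 0.918 m.
U = (-2.96×10⁻⁷) + (4.46×10⁻⁷) + (-4.01×10⁻⁷) = -2.51×10⁻⁷ J.

-2.51×10⁻⁷ J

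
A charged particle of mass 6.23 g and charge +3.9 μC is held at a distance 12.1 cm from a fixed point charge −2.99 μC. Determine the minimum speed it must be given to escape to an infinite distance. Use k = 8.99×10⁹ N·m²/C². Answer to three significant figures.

16.7 m/s

To just escape, total mechanical energy must reach zero at infinity: ½mv²_min + U = 0, so ½mv²_min = −U = |kQq|/r.
|U| = |kQq|/r = (8.99×10⁹ N·m²/C²)(2.99×10⁻⁶)(3.90×10⁻⁶)/(0.121) = 0.866 J.
v_min = √(2|U|/m) = √(2·0.866/6.23×10⁻³) = 16.7 m/s.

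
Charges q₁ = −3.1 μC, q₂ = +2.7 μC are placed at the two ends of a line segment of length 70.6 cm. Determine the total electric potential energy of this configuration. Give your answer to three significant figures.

The assembly work is the sum of pairwise potential energies, U = Σ_{i<j} kqᵢqⱼ/rᵢⱼ.
The separation is r = 0.706 m.
U = (-0.107) = -0.107 J.

-0.107 J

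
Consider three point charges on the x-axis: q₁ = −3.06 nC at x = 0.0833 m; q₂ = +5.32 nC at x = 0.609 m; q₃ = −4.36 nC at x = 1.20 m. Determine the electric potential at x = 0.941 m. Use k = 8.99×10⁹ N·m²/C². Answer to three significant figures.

Electric potential is a scalar, so the contributions from each charge add algebraically: V = Σ kqᵢ/rᵢ.
Distances from the field point to each charge: r₁ = 0.858 m, r₂ = 0.332 m, r₃ = 0.259 m.
V = k[(-3.06×10⁻⁹)/(0.858) + (5.32×10⁻⁹)/(0.332) + (-4.36×10⁻⁹)/(0.259)] = -39.4 V.

-39.4 V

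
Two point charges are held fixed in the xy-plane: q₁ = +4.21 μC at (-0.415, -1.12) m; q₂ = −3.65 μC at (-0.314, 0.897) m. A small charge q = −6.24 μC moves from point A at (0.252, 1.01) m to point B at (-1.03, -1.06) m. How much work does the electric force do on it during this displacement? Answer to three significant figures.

0.533 J

The work done by the electric force is W_field = −ΔU = −q(V_B − V_A) = q(V_A − V_B).
At A: distances to the source charges are 2.23 m, 0.577 m; V_A = Σ kqᵢ/rᵢ = -3.99×10⁴ V.
At B: distances to the source charges are 0.618 m, 2.08 m; V_B = Σ kqᵢ/rᵢ = 4.55×10⁴ V.
ΔV = V_B − V_A = 8.54×10⁴ V.
W_field = −qΔV = −(-6.24×10⁻⁶ C)(8.54×10⁴ V) = 0.533 J.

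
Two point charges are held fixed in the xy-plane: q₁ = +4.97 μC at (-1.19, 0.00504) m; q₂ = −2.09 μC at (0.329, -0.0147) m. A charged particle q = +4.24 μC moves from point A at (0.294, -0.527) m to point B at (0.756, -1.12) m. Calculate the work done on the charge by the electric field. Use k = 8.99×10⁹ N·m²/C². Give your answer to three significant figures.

The work done by the electric force is W_field = −ΔU = −q(V_B − V_A) = q(V_A − V_B).
At A: distances to the source charges are 1.58 m, 0.513 m; V_A = Σ kqᵢ/rᵢ = -8250 V.
At B: distances to the source charges are 2.25 m, 1.18 m; V_B = Σ kqᵢ/rᵢ = 4020 V.
ΔV = V_B − V_A = 1.23×10⁴ V.
W_field = −qΔV = −(4.24×10⁻⁶ C)(1.23×10⁴ V) = -0.0520 J.

-0.0520 J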